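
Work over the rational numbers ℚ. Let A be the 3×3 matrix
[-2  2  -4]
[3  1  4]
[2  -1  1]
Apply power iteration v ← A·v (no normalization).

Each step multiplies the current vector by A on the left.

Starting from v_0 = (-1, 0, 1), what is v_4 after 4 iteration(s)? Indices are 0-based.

v_4 = (-70, 47, -2)

v_0 = (-1, 0, 1).
v_1 = A·v_0 = (-2, 1, -1).
v_2 = A·v_1 = (10, -9, -6).
v_3 = A·v_2 = (-14, -3, 23).
v_4 = A·v_3 = (-70, 47, -2).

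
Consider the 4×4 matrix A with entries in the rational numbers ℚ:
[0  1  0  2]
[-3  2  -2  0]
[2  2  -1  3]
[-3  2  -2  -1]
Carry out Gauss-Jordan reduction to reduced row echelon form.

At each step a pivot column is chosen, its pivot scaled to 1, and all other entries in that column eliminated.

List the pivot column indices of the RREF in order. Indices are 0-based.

pivot columns: 0, 1, 2, 3

step 1: exchange rows 0,1
step 1: normalize row 0 (÷-3) = (1, -2/3, 2/3, 0)
  row 2: subtract 2×row0 = (0, 10/3, -7/3, 3)
  row 3: subtract -3×row0 = (0, 0, 0, -1)
step 2: normalize row 1 (÷1) = (0, 1, 0, 2)
  row 0: subtract -2/3×row1 = (1, 0, 2/3, 4/3)
  row 2: subtract 10/3×row1 = (0, 0, -7/3, -11/3)
step 3: normalize row 2 (÷-7/3) = (0, 0, 1, 11/7)
  row 0: subtract 2/3×row2 = (1, 0, 0, 2/7)
step 4: normalize row 3 (÷-1) = (0, 0, 0, 1)
  row 0: subtract 2/7×row3 = (1, 0, 0, 0)
  row 1: subtract 2×row3 = (0, 1, 0, 0)
  row 2: subtract 11/7×row3 = (0, 0, 1, 0)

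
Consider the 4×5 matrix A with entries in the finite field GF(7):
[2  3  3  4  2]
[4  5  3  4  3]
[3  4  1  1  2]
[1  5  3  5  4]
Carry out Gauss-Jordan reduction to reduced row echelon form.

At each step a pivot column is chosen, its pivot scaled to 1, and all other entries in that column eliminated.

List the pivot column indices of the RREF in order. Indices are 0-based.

pivot columns: 0, 1, 2, 3

[1] R0 /= 2  ⇒  (1, 5, 5, 2, 1)
     R1 -= 4·R0  ⇒  (0, 6, 4, 3, 6)
     R2 -= 3·R0  ⇒  (0, 3, 0, 2, 6)
     R3 -= 1·R0  ⇒  (0, 0, 5, 3, 3)
[2] R1 /= 6  ⇒  (0, 1, 3, 4, 1)
     R0 -= 5·R1  ⇒  (1, 0, 4, 3, 3)
     R2 -= 3·R1  ⇒  (0, 0, 5, 4, 3)
[3] R2 /= 5  ⇒  (0, 0, 1, 5, 2)
     R0 -= 4·R2  ⇒  (1, 0, 0, 4, 2)
     R1 -= 3·R2  ⇒  (0, 1, 0, 3, 2)
     R3 -= 5·R2  ⇒  (0, 0, 0, 6, 0)
[4] R3 /= 6  ⇒  (0, 0, 0, 1, 0)
     R0 -= 4·R3  ⇒  (1, 0, 0, 0, 2)
     R1 -= 3·R3  ⇒  (0, 1, 0, 0, 2)
     R2 -= 5·R3  ⇒  (0, 0, 1, 0, 2)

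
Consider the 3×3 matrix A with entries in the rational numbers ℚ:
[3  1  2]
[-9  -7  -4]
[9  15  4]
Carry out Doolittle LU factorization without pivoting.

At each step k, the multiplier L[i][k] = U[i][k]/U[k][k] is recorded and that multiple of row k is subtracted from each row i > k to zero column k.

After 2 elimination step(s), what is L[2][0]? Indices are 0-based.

k=0: U[0][0]=3
  eliminate (1,0): mult=-3, new row 1: (0, -4, 2); set L[1][0]=-3
  eliminate (2,0): mult=3, new row 2: (0, 12, -2); set L[2][0]=3
k=1: U[1][1]=-4
  eliminate (2,1): mult=-3, new row 2: (0, 0, 4); set L[2][1]=-3

L[2][0] = 3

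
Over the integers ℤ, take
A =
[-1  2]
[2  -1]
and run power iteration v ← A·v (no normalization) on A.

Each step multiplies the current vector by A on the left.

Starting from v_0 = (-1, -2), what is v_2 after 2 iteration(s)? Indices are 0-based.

v_0 = (-1, -2).
v_1 = A·v_0 = (-3, 0).
v_2 = A·v_1 = (3, -6).

v_2 = (3, -6)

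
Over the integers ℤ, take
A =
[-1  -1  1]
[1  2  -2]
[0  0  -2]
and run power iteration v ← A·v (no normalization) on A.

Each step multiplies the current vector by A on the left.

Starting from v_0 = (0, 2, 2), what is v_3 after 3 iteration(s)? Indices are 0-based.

v_0 = (0, 2, 2).
v_1 = A·v_0 = (0, 0, -4).
v_2 = A·v_1 = (-4, 8, 8).
v_3 = A·v_2 = (4, -4, -16).

v_3 = (4, -4, -16)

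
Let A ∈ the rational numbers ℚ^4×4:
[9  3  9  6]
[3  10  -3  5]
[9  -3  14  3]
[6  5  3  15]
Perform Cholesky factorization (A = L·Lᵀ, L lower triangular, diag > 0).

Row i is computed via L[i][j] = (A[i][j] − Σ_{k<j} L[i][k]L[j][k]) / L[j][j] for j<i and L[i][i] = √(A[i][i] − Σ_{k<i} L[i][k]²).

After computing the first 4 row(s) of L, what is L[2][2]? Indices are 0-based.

Step 1: L[0][0] = √(9) = 3.
  L[1][0] = (3) / L[0][0] = 1.
Step 2: L[1][1] = √(9) = 3.
  L[2][0] = (9) / L[0][0] = 3.
  L[2][1] = (-6) / L[1][1] = -2.
Step 3: L[2][2] = √(1) = 1.
  L[3][0] = (6) / L[0][0] = 2.
  L[3][1] = (3) / L[1][1] = 1.
  L[3][2] = (-1) / L[2][2] = -1.
Step 4: L[3][3] = √(9) = 3.

L[2][2] = 1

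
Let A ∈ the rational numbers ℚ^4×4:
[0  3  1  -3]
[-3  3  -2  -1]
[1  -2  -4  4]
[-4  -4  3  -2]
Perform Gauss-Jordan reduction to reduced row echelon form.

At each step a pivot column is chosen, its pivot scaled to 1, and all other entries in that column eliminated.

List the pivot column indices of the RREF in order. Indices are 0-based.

pivot(0,0): swap R0↔R1
pivot(0,0)=-3: scale R0 → (1, -1, 2/3, 1/3)
  clear (2,0): R2 −= (1)R0 → (0, -1, -14/3, 11/3)
  clear (3,0): R3 −= (-4)R0 → (0, -8, 17/3, -2/3)
pivot(1,1)=3: scale R1 → (0, 1, 1/3, -1)
  clear (0,1): R0 −= (-1)R1 → (1, 0, 1, -2/3)
  clear (2,1): R2 −= (-1)R1 → (0, 0, -13/3, 8/3)
  clear (3,1): R3 −= (-8)R1 → (0, 0, 25/3, -26/3)
pivot(2,2)=-13/3: scale R2 → (0, 0, 1, -8/13)
  clear (0,2): R0 −= (1)R2 → (1, 0, 0, -2/39)
  clear (1,2): R1 −= (1/3)R2 → (0, 1, 0, -31/39)
  clear (3,2): R3 −= (25/3)R2 → (0, 0, 0, -46/13)
pivot(3,3)=-46/13: scale R3 → (0, 0, 0, 1)
  clear (0,3): R0 −= (-2/39)R3 → (1, 0, 0, 0)
  clear (1,3): R1 −= (-31/39)R3 → (0, 1, 0, 0)
  clear (2,3): R2 −= (-8/13)R3 → (0, 0, 1, 0)

pivot columns: 0, 1, 2, 3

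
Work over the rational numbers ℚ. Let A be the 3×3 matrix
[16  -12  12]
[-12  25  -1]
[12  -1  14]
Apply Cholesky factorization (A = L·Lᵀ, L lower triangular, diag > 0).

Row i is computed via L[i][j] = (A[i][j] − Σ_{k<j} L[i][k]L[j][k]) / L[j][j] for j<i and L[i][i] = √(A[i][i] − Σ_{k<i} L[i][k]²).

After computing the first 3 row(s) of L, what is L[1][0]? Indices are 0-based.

Step 1: L[0][0] = √(16) = 4.
  L[1][0] = (-12) / L[0][0] = -3.
Step 2: L[1][1] = √(16) = 4.
  L[2][0] = (12) / L[0][0] = 3.
  L[2][1] = (8) / L[1][1] = 2.
Step 3: L[2][2] = √(1) = 1.

L[1][0] = -3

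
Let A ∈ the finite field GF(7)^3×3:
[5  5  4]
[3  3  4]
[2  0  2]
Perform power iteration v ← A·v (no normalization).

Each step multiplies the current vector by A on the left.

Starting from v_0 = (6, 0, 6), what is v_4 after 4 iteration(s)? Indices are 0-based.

v_4 = (5, 6, 0)

v_0 = (6, 0, 6).
v_1 = A·v_0 = (5, 0, 3).
v_2 = A·v_1 = (2, 6, 2).
v_3 = A·v_2 = (6, 4, 1).
v_4 = A·v_3 = (5, 6, 0).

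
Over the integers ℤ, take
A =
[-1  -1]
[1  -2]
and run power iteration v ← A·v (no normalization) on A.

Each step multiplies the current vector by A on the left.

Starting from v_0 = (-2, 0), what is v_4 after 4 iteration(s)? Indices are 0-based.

v_4 = (18, 18)

v_0 = (-2, 0).
v_1 = A·v_0 = (2, -2).
v_2 = A·v_1 = (0, 6).
v_3 = A·v_2 = (-6, -12).
v_4 = A·v_3 = (18, 18).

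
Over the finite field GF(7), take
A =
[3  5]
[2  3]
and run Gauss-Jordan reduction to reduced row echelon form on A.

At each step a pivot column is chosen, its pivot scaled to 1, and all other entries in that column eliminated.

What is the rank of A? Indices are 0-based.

rank = 2

pivot(0,0)=3: scale R0 → (1, 4)
  clear (1,0): R1 −= (2)R0 → (0, 2)
pivot(1,1)=2: scale R1 → (0, 1)
  clear (0,1): R0 −= (4)R1 → (1, 0)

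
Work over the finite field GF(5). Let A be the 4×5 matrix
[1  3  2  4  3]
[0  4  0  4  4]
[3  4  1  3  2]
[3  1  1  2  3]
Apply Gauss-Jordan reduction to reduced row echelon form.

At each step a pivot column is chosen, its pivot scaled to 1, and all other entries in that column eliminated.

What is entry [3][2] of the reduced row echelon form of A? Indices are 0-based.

M[3][2] = 0

step 1: normalize row 0 (÷1) = (1, 3, 2, 4, 3)
  row 2: subtract 3×row0 = (0, 0, 0, 1, 3)
  row 3: subtract 3×row0 = (0, 2, 0, 0, 4)
step 2: normalize row 1 (÷4) = (0, 1, 0, 1, 1)
  row 0: subtract 3×row1 = (1, 0, 2, 1, 0)
  row 3: subtract 2×row1 = (0, 0, 0, 3, 2)
skip col 2 (zero from row 2)
step 3: normalize row 2 (÷1) = (0, 0, 0, 1, 3)
  row 0: subtract 1×row2 = (1, 0, 2, 0, 2)
  row 1: subtract 1×row2 = (0, 1, 0, 0, 3)
  row 3: subtract 3×row2 = (0, 0, 0, 0, 3)
step 4: normalize row 3 (÷3) = (0, 0, 0, 0, 1)
  row 0: subtract 2×row3 = (1, 0, 2, 0, 0)
  row 1: subtract 3×row3 = (0, 1, 0, 0, 0)
  row 2: subtract 3×row3 = (0, 0, 0, 1, 0)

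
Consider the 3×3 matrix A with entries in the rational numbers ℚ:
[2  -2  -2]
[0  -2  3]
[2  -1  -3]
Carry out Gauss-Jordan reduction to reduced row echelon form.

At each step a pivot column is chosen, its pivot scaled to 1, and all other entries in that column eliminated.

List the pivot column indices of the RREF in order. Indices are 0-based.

pivot(0,0)=2: scale R0 → (1, -1, -1)
  clear (2,0): R2 −= (2)R0 → (0, 1, -1)
pivot(1,1)=-2: scale R1 → (0, 1, -3/2)
  clear (0,1): R0 −= (-1)R1 → (1, 0, -5/2)
  clear (2,1): R2 −= (1)R1 → (0, 0, 1/2)
pivot(2,2)=1/2: scale R2 → (0, 0, 1)
  clear (0,2): R0 −= (-5/2)R2 → (1, 0, 0)
  clear (1,2): R1 −= (-3/2)R2 → (0, 1, 0)

pivot columns: 0, 1, 2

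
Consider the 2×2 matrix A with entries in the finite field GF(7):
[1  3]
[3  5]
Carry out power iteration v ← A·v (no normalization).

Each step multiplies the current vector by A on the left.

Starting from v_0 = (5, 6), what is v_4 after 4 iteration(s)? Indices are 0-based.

v_0 = (5, 6).
v_1 = A·v_0 = (2, 3).
v_2 = A·v_1 = (4, 0).
v_3 = A·v_2 = (4, 5).
v_4 = A·v_3 = (5, 2).

v_4 = (5, 2)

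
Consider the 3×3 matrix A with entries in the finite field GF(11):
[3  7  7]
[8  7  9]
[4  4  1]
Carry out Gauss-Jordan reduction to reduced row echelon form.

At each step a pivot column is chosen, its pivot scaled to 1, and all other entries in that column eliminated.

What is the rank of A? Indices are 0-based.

rank = 3

pivot(0,0)=3: scale R0 → (1, 6, 6)
  clear (1,0): R1 −= (8)R0 → (0, 3, 5)
  clear (2,0): R2 −= (4)R0 → (0, 2, 10)
pivot(1,1)=3: scale R1 → (0, 1, 9)
  clear (0,1): R0 −= (6)R1 → (1, 0, 7)
  clear (2,1): R2 −= (2)R1 → (0, 0, 3)
pivot(2,2)=3: scale R2 → (0, 0, 1)
  clear (0,2): R0 −= (7)R2 → (1, 0, 0)
  clear (1,2): R1 −= (9)R2 → (0, 1, 0)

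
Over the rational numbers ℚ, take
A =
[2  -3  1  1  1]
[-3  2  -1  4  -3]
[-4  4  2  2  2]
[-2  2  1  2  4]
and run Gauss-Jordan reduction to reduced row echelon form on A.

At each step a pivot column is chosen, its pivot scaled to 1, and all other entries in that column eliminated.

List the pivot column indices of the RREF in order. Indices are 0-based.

pivot columns: 0, 1, 2, 3

[1] R0 /= 2  ⇒  (1, -3/2, 1/2, 1/2, 1/2)
     R1 -= -3·R0  ⇒  (0, -5/2, 1/2, 11/2, -3/2)
     R2 -= -4·R0  ⇒  (0, -2, 4, 4, 4)
     R3 -= -2·R0  ⇒  (0, -1, 2, 3, 5)
[2] R1 /= -5/2  ⇒  (0, 1, -1/5, -11/5, 3/5)
     R0 -= -3/2·R1  ⇒  (1, 0, 1/5, -14/5, 7/5)
     R2 -= -2·R1  ⇒  (0, 0, 18/5, -2/5, 26/5)
     R3 -= -1·R1  ⇒  (0, 0, 9/5, 4/5, 28/5)
[3] R2 /= 18/5  ⇒  (0, 0, 1, -1/9, 13/9)
     R0 -= 1/5·R2  ⇒  (1, 0, 0, -25/9, 10/9)
     R1 -= -1/5·R2  ⇒  (0, 1, 0, -20/9, 8/9)
     R3 -= 9/5·R2  ⇒  (0, 0, 0, 1, 3)
[4] R3 /= 1  ⇒  (0, 0, 0, 1, 3)
     R0 -= -25/9·R3  ⇒  (1, 0, 0, 0, 85/9)
     R1 -= -20/9·R3  ⇒  (0, 1, 0, 0, 68/9)
     R2 -= -1/9·R3  ⇒  (0, 0, 1, 0, 16/9)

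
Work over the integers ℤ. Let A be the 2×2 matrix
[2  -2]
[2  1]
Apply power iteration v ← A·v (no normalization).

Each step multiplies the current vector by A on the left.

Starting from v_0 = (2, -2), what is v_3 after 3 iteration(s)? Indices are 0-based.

v_3 = (-12, 42)

v_0 = (2, -2).
v_1 = A·v_0 = (8, 2).
v_2 = A·v_1 = (12, 18).
v_3 = A·v_2 = (-12, 42).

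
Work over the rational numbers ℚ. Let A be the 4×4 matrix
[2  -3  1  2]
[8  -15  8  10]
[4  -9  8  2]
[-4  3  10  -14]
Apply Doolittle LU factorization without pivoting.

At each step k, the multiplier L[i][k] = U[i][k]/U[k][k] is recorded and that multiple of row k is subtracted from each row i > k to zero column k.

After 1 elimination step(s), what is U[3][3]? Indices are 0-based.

k=0: U[0][0]=2
  eliminate (1,0): mult=4, new row 1: (0, -3, 4, 2); set L[1][0]=4
  eliminate (2,0): mult=2, new row 2: (0, -3, 6, -2); set L[2][0]=2
  eliminate (3,0): mult=-2, new row 3: (0, -3, 12, -10); set L[3][0]=-2

U[3][3] = -10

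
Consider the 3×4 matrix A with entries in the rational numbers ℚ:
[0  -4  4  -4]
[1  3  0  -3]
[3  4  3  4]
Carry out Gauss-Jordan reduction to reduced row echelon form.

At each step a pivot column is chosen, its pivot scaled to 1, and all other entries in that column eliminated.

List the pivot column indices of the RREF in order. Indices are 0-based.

pivot columns: 0, 1, 2

pivot(0,0): swap R0↔R1
pivot(0,0)=1: scale R0 → (1, 3, 0, -3)
  clear (2,0): R2 −= (3)R0 → (0, -5, 3, 13)
pivot(1,1)=-4: scale R1 → (0, 1, -1, 1)
  clear (0,1): R0 −= (3)R1 → (1, 0, 3, -6)
  clear (2,1): R2 −= (-5)R1 → (0, 0, -2, 18)
pivot(2,2)=-2: scale R2 → (0, 0, 1, -9)
  clear (0,2): R0 −= (3)R2 → (1, 0, 0, 21)
  clear (1,2): R1 −= (-1)R2 → (0, 1, 0, -8)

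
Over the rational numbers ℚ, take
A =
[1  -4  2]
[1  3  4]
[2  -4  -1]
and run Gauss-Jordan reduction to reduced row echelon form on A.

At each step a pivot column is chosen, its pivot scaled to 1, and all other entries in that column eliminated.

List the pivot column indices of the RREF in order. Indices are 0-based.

pivot columns: 0, 1, 2

pivot(0,0)=1: scale R0 → (1, -4, 2)
  clear (1,0): R1 −= (1)R0 → (0, 7, 2)
  clear (2,0): R2 −= (2)R0 → (0, 4, -5)
pivot(1,1)=7: scale R1 → (0, 1, 2/7)
  clear (0,1): R0 −= (-4)R1 → (1, 0, 22/7)
  clear (2,1): R2 −= (4)R1 → (0, 0, -43/7)
pivot(2,2)=-43/7: scale R2 → (0, 0, 1)
  clear (0,2): R0 −= (22/7)R2 → (1, 0, 0)
  clear (1,2): R1 −= (2/7)R2 → (0, 1, 0)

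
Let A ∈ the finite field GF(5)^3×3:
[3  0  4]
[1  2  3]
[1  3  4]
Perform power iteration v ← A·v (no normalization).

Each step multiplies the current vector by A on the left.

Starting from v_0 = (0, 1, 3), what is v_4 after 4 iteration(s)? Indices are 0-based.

v_4 = (1, 0, 2)

v_0 = (0, 1, 3).
v_1 = A·v_0 = (2, 1, 0).
v_2 = A·v_1 = (1, 4, 0).
v_3 = A·v_2 = (3, 4, 3).
v_4 = A·v_3 = (1, 0, 2).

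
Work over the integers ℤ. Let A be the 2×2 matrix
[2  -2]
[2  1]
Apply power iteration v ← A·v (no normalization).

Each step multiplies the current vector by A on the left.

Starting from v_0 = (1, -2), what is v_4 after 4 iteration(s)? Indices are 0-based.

v_0 = (1, -2).
v_1 = A·v_0 = (6, 0).
v_2 = A·v_1 = (12, 12).
v_3 = A·v_2 = (0, 36).
v_4 = A·v_3 = (-72, 36).

v_4 = (-72, 36)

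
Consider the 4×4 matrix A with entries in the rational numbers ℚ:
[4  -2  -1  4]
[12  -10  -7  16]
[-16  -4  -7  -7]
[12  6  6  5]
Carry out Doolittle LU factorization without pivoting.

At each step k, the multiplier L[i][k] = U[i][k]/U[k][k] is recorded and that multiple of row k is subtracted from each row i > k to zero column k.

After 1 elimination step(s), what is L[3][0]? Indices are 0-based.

L[3][0] = 3

[col 0] pivot 4
  R1 -= 3*R0 → (0, -4, -4, 4)  (L[1][0] := 3)
  R2 -= -4*R0 → (0, -12, -11, 9)  (L[2][0] := -4)
  R3 -= 3*R0 → (0, 12, 9, -7)  (L[3][0] := 3)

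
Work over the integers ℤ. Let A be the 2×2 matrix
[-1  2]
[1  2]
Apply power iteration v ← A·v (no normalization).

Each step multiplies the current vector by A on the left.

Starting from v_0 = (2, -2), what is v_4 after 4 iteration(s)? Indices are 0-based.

v_4 = (-14, -58)

v_0 = (2, -2).
v_1 = A·v_0 = (-6, -2).
v_2 = A·v_1 = (2, -10).
v_3 = A·v_2 = (-22, -18).
v_4 = A·v_3 = (-14, -58).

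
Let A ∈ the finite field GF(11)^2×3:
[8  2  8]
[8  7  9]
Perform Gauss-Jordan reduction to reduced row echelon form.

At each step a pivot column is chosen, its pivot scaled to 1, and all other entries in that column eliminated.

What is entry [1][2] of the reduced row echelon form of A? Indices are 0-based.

[1] R0 /= 8  ⇒  (1, 3, 1)
     R1 -= 8·R0  ⇒  (0, 5, 1)
[2] R1 /= 5  ⇒  (0, 1, 9)
     R0 -= 3·R1  ⇒  (1, 0, 7)

M[1][2] = 9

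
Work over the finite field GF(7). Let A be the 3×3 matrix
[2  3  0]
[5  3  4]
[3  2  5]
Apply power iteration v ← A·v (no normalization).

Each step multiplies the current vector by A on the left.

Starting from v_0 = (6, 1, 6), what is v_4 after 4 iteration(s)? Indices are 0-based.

v_0 = (6, 1, 6).
v_1 = A·v_0 = (1, 1, 1).
v_2 = A·v_1 = (5, 5, 3).
v_3 = A·v_2 = (4, 3, 5).
v_4 = A·v_3 = (3, 0, 1).

v_4 = (3, 0, 1)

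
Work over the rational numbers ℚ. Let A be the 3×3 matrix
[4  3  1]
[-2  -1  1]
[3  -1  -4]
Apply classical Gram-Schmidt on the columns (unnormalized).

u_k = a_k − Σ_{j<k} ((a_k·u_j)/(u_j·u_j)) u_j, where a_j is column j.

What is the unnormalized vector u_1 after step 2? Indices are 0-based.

Step 1: u_0 = a_0 = (4, -2, 3).
Step 2: u_1 = a_1 − (11/29)·u_0 = (43/29, -7/29, -62/29).

u_1 = (43/29, -7/29, -62/29)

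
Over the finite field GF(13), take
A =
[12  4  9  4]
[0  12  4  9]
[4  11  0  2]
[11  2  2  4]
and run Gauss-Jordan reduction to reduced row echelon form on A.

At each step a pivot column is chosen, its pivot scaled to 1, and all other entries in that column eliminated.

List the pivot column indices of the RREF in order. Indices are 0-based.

pivot(0,0)=12: scale R0 → (1, 9, 4, 9)
  clear (2,0): R2 −= (4)R0 → (0, 1, 10, 5)
  clear (3,0): R3 −= (11)R0 → (0, 7, 10, 9)
pivot(1,1)=12: scale R1 → (0, 1, 9, 4)
  clear (0,1): R0 −= (9)R1 → (1, 0, 1, 12)
  clear (2,1): R2 −= (1)R1 → (0, 0, 1, 1)
  clear (3,1): R3 −= (7)R1 → (0, 0, 12, 7)
pivot(2,2)=1: scale R2 → (0, 0, 1, 1)
  clear (0,2): R0 −= (1)R2 → (1, 0, 0, 11)
  clear (1,2): R1 −= (9)R2 → (0, 1, 0, 8)
  clear (3,2): R3 −= (12)R2 → (0, 0, 0, 8)
pivot(3,3)=8: scale R3 → (0, 0, 0, 1)
  clear (0,3): R0 −= (11)R3 → (1, 0, 0, 0)
  clear (1,3): R1 −= (8)R3 → (0, 1, 0, 0)
  clear (2,3): R2 −= (1)R3 → (0, 0, 1, 0)

pivot columns: 0, 1, 2, 3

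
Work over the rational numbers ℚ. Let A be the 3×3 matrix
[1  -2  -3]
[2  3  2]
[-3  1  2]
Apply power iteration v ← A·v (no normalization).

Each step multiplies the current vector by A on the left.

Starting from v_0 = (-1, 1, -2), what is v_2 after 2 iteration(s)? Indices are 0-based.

v_0 = (-1, 1, -2).
v_1 = A·v_0 = (3, -3, 0).
v_2 = A·v_1 = (9, -3, -12).

v_2 = (9, -3, -12)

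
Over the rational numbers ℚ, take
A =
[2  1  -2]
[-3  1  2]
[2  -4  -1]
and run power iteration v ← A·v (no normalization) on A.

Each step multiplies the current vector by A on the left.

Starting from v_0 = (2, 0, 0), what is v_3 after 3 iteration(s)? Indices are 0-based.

v_0 = (2, 0, 0).
v_1 = A·v_0 = (4, -6, 4).
v_2 = A·v_1 = (-6, -10, 28).
v_3 = A·v_2 = (-78, 64, 0).

v_3 = (-78, 64, 0)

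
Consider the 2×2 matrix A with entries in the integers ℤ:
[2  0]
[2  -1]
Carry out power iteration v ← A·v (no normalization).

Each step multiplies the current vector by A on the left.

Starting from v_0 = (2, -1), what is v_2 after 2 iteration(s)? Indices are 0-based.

v_0 = (2, -1).
v_1 = A·v_0 = (4, 5).
v_2 = A·v_1 = (8, 3).

v_2 = (8, 3)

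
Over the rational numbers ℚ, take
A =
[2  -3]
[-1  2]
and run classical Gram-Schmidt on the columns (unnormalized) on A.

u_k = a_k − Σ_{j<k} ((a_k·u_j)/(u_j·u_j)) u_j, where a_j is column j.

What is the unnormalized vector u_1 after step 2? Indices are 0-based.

Step 1: u_0 = a_0 = (2, -1).
Step 2: u_1 = a_1 − (-8/5)·u_0 = (1/5, 2/5).

u_1 = (1/5, 2/5)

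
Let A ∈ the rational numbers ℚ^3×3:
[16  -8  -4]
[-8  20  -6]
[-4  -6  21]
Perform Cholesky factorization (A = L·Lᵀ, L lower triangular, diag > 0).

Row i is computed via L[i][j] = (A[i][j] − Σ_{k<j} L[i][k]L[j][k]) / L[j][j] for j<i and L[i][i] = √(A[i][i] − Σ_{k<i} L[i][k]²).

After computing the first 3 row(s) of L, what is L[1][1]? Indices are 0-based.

L[1][1] = 4

Step 1: L[0][0] = √(16) = 4.
  L[1][0] = (-8) / L[0][0] = -2.
Step 2: L[1][1] = √(16) = 4.
  L[2][0] = (-4) / L[0][0] = -1.
  L[2][1] = (-8) / L[1][1] = -2.
Step 3: L[2][2] = √(16) = 4.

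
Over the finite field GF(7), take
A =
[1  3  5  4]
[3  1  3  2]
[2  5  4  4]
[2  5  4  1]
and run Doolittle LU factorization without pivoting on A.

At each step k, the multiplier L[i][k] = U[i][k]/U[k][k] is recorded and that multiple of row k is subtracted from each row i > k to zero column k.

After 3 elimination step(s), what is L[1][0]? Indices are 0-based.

L[1][0] = 3

[col 0] pivot 1
  R1 -= 3*R0 → (0, 6, 2, 4)  (L[1][0] := 3)
  R2 -= 2*R0 → (0, 6, 1, 3)  (L[2][0] := 2)
  R3 -= 2*R0 → (0, 6, 1, 0)  (L[3][0] := 2)
[col 1] pivot 6
  R2 -= 1*R1 → (0, 0, 6, 6)  (L[2][1] := 1)
  R3 -= 1*R1 → (0, 0, 6, 3)  (L[3][1] := 1)
[col 2] pivot 6
  R3 -= 1*R2 → (0, 0, 0, 4)  (L[3][2] := 1)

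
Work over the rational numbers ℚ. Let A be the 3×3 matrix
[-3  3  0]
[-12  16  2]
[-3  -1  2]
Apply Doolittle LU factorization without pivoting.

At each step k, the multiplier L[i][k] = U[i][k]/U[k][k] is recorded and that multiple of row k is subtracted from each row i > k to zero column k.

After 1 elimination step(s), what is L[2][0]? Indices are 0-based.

[col 0] pivot -3
  R1 -= 4*R0 → (0, 4, 2)  (L[1][0] := 4)
  R2 -= 1*R0 → (0, -4, 2)  (L[2][0] := 1)

L[2][0] = 1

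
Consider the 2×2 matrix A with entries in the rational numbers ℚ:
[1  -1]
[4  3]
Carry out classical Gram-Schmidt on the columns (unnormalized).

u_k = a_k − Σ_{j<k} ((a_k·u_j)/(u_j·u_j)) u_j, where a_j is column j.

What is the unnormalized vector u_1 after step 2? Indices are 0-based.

Step 1: u_0 = a_0 = (1, 4).
Step 2: u_1 = a_1 − (11/17)·u_0 = (-28/17, 7/17).

u_1 = (-28/17, 7/17)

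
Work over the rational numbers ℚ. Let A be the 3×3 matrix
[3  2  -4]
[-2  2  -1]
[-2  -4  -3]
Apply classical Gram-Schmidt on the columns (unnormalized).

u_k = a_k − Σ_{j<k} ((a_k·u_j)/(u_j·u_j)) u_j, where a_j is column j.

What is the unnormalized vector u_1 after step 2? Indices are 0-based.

Step 1: u_0 = a_0 = (3, -2, -2).
Step 2: u_1 = a_1 − (10/17)·u_0 = (4/17, 54/17, -48/17).

u_1 = (4/17, 54/17, -48/17)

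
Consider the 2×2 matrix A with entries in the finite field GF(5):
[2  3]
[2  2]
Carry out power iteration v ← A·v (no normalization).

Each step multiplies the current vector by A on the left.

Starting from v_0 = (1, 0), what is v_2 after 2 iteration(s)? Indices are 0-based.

v_0 = (1, 0).
v_1 = A·v_0 = (2, 2).
v_2 = A·v_1 = (0, 3).

v_2 = (0, 3)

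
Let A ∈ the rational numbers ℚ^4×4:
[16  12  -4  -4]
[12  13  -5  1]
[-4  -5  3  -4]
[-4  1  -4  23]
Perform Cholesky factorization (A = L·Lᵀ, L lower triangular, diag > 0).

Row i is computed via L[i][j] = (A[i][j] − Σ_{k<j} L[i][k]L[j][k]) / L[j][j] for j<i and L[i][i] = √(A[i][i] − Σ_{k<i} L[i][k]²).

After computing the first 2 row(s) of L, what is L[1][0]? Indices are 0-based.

Step 1: L[0][0] = √(16) = 4.
  L[1][0] = (12) / L[0][0] = 3.
Step 2: L[1][1] = √(4) = 2.

L[1][0] = 3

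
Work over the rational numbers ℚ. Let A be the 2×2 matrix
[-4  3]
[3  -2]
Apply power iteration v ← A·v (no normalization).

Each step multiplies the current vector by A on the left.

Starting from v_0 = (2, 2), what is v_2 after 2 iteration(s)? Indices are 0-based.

v_2 = (14, -10)

v_0 = (2, 2).
v_1 = A·v_0 = (-2, 2).
v_2 = A·v_1 = (14, -10).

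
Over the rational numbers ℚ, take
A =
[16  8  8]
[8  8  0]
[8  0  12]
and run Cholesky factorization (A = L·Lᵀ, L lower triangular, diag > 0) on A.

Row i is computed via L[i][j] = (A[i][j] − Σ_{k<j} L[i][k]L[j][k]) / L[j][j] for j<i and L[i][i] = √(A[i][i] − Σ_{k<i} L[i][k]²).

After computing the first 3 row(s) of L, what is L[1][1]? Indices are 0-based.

L[1][1] = 2

Step 1: L[0][0] = √(16) = 4.
  L[1][0] = (8) / L[0][0] = 2.
Step 2: L[1][1] = √(4) = 2.
  L[2][0] = (8) / L[0][0] = 2.
  L[2][1] = (-4) / L[1][1] = -2.
Step 3: L[2][2] = √(4) = 2.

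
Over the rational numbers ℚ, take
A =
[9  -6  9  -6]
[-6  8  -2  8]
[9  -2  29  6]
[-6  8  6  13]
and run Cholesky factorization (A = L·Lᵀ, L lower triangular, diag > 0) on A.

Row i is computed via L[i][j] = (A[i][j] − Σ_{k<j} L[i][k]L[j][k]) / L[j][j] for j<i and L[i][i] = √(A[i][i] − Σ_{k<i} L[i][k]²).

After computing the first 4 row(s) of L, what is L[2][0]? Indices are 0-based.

L[2][0] = 3

Step 1: L[0][0] = √(9) = 3.
  L[1][0] = (-6) / L[0][0] = -2.
Step 2: L[1][1] = √(4) = 2.
  L[2][0] = (9) / L[0][0] = 3.
  L[2][1] = (4) / L[1][1] = 2.
Step 3: L[2][2] = √(16) = 4.
  L[3][0] = (-6) / L[0][0] = -2.
  L[3][1] = (4) / L[1][1] = 2.
  L[3][2] = (8) / L[2][2] = 2.
Step 4: L[3][3] = √(1) = 1.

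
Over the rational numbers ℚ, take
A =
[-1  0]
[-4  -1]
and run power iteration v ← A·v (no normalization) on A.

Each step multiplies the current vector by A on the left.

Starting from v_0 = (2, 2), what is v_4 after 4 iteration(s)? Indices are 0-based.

v_0 = (2, 2).
v_1 = A·v_0 = (-2, -10).
v_2 = A·v_1 = (2, 18).
v_3 = A·v_2 = (-2, -26).
v_4 = A·v_3 = (2, 34).

v_4 = (2, 34)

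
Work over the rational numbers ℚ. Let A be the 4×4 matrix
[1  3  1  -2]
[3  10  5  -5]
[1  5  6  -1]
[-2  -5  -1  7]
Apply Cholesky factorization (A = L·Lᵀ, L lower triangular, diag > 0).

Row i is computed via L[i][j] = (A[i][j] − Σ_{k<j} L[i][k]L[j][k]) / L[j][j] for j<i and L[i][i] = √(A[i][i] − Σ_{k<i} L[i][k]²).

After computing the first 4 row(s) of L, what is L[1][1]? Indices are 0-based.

L[1][1] = 1

Step 1: L[0][0] = √(1) = 1.
  L[1][0] = (3) / L[0][0] = 3.
Step 2: L[1][1] = √(1) = 1.
  L[2][0] = (1) / L[0][0] = 1.
  L[2][1] = (2) / L[1][1] = 2.
Step 3: L[2][2] = √(1) = 1.
  L[3][0] = (-2) / L[0][0] = -2.
  L[3][1] = (1) / L[1][1] = 1.
  L[3][2] = (-1) / L[2][2] = -1.
Step 4: L[3][3] = √(1) = 1.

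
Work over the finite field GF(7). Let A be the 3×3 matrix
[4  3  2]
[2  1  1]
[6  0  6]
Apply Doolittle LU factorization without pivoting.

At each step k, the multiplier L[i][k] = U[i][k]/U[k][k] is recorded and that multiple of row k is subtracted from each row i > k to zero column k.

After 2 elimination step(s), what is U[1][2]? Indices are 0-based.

[col 0] pivot 4
  R1 -= 4*R0 → (0, 3, 0)  (L[1][0] := 4)
  R2 -= 5*R0 → (0, 6, 3)  (L[2][0] := 5)
[col 1] pivot 3
  R2 -= 2*R1 → (0, 0, 3)  (L[2][1] := 2)

U[1][2] = 0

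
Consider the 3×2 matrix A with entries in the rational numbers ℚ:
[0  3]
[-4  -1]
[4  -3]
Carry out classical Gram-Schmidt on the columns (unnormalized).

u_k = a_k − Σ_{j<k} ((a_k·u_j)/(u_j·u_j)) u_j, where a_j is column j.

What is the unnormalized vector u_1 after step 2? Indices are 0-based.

Step 1: u_0 = a_0 = (0, -4, 4).
Step 2: u_1 = a_1 − (-1/4)·u_0 = (3, -2, -2).

u_1 = (3, -2, -2)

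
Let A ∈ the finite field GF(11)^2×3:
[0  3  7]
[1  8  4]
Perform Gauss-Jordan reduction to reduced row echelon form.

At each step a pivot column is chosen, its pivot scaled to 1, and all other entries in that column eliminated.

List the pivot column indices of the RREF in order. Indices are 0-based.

pivot(0,0): swap R0↔R1
pivot(0,0)=1: scale R0 → (1, 8, 4)
pivot(1,1)=3: scale R1 → (0, 1, 6)
  clear (0,1): R0 −= (8)R1 → (1, 0, 0)

pivot columns: 0, 1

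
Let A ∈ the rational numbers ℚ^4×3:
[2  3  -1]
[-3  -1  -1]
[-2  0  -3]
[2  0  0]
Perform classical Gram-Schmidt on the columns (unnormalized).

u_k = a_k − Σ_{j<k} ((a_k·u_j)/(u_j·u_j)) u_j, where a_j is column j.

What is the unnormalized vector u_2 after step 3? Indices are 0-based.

u_2 = (10/129, 10/43, -211/129, -176/129)

Step 1: u_0 = a_0 = (2, -3, -2, 2).
Step 2: u_1 = a_1 − (3/7)·u_0 = (15/7, 2/7, 6/7, -6/7).
Step 3: u_2 = a_2 − (1/3)·u_0 − (-35/43)·u_1 = (10/129, 10/43, -211/129, -176/129).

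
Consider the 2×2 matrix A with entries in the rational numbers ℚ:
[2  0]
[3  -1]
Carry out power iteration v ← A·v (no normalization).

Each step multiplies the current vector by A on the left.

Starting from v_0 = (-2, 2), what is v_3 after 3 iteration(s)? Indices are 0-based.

v_3 = (-16, -20)

v_0 = (-2, 2).
v_1 = A·v_0 = (-4, -8).
v_2 = A·v_1 = (-8, -4).
v_3 = A·v_2 = (-16, -20).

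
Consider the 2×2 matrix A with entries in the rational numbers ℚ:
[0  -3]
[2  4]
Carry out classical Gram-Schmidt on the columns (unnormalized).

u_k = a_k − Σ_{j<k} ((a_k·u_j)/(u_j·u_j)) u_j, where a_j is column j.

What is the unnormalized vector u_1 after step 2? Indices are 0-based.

Step 1: u_0 = a_0 = (0, 2).
Step 2: u_1 = a_1 − (2)·u_0 = (-3, 0).

u_1 = (-3, 0)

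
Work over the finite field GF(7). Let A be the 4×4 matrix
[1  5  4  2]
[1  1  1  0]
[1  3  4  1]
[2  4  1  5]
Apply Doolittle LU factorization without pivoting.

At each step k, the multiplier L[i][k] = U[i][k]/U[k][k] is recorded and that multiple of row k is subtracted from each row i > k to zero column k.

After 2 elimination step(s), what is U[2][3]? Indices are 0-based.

U[2][3] = 0

Step 1: pivot at (0,0) is 1.
  row1 ← row1 − (1)·row0  ⇒  L[1][0]=1, U row1=(0, 3, 4, 5)
  row2 ← row2 − (1)·row0  ⇒  L[2][0]=1, U row2=(0, 5, 0, 6)
  row3 ← row3 − (2)·row0  ⇒  L[3][0]=2, U row3=(0, 1, 0, 1)
Step 2: pivot at (1,1) is 3.
  row2 ← row2 − (4)·row1  ⇒  L[2][1]=4, U row2=(0, 0, 5, 0)
  row3 ← row3 − (5)·row1  ⇒  L[3][1]=5, U row3=(0, 0, 1, 4)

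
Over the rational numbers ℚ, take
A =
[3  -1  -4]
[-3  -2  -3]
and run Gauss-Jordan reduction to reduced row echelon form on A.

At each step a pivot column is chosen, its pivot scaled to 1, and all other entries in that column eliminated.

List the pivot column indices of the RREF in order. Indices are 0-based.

step 1: normalize row 0 (÷3) = (1, -1/3, -4/3)
  row 1: subtract -3×row0 = (0, -3, -7)
step 2: normalize row 1 (÷-3) = (0, 1, 7/3)
  row 0: subtract -1/3×row1 = (1, 0, -5/9)

pivot columns: 0, 1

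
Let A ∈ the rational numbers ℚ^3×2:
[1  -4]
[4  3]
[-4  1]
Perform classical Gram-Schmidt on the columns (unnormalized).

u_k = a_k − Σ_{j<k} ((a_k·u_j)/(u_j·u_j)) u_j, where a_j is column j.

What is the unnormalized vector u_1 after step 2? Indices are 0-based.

u_1 = (-136/33, 83/33, 49/33)

Step 1: u_0 = a_0 = (1, 4, -4).
Step 2: u_1 = a_1 − (4/33)·u_0 = (-136/33, 83/33, 49/33).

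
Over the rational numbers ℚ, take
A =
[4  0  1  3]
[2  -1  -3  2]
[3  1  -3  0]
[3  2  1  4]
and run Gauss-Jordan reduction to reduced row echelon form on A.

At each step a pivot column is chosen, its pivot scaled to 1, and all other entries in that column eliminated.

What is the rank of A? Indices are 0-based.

rank = 4

[1] R0 /= 4  ⇒  (1, 0, 1/4, 3/4)
     R1 -= 2·R0  ⇒  (0, -1, -7/2, 1/2)
     R2 -= 3·R0  ⇒  (0, 1, -15/4, -9/4)
     R3 -= 3·R0  ⇒  (0, 2, 1/4, 7/4)
[2] R1 /= -1  ⇒  (0, 1, 7/2, -1/2)
     R2 -= 1·R1  ⇒  (0, 0, -29/4, -7/4)
     R3 -= 2·R1  ⇒  (0, 0, -27/4, 11/4)
[3] R2 /= -29/4  ⇒  (0, 0, 1, 7/29)
     R0 -= 1/4·R2  ⇒  (1, 0, 0, 20/29)
     R1 -= 7/2·R2  ⇒  (0, 1, 0, -39/29)
     R3 -= -27/4·R2  ⇒  (0, 0, 0, 127/29)
[4] R3 /= 127/29  ⇒  (0, 0, 0, 1)
     R0 -= 20/29·R3  ⇒  (1, 0, 0, 0)
     R1 -= -39/29·R3  ⇒  (0, 1, 0, 0)
     R2 -= 7/29·R3  ⇒  (0, 0, 1, 0)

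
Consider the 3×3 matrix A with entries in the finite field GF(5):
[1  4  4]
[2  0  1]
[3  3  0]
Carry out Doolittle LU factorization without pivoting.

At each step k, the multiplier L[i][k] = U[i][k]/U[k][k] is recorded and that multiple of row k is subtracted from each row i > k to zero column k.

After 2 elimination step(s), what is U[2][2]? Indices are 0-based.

[col 0] pivot 1
  R1 -= 2*R0 → (0, 2, 3)  (L[1][0] := 2)
  R2 -= 3*R0 → (0, 1, 3)  (L[2][0] := 3)
[col 1] pivot 2
  R2 -= 3*R1 → (0, 0, 4)  (L[2][1] := 3)

U[2][2] = 4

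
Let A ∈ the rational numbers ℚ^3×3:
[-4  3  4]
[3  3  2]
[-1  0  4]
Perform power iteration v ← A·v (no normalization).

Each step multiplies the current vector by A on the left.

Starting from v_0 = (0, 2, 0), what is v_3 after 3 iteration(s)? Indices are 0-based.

v_0 = (0, 2, 0).
v_1 = A·v_0 = (6, 6, 0).
v_2 = A·v_1 = (-6, 36, -6).
v_3 = A·v_2 = (108, 78, -18).

v_3 = (108, 78, -18)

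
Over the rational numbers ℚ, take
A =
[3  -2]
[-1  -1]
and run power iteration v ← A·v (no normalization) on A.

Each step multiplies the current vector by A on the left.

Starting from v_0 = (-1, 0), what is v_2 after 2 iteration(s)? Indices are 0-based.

v_2 = (-11, 2)

v_0 = (-1, 0).
v_1 = A·v_0 = (-3, 1).
v_2 = A·v_1 = (-11, 2).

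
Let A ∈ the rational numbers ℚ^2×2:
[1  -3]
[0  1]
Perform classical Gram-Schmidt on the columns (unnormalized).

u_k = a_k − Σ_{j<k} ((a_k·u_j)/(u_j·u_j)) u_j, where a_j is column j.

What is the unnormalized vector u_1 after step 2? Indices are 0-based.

Step 1: u_0 = a_0 = (1, 0).
Step 2: u_1 = a_1 − (-3)·u_0 = (0, 1).

u_1 = (0, 1)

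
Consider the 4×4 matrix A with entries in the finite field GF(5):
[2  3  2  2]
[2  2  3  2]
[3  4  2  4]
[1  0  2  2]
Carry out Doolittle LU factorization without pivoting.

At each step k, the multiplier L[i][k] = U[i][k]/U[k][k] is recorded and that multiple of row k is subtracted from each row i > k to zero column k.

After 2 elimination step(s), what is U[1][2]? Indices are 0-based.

k=0: U[0][0]=2
  eliminate (1,0): mult=1, new row 1: (0, 4, 1, 0); set L[1][0]=1
  eliminate (2,0): mult=4, new row 2: (0, 2, 4, 1); set L[2][0]=4
  eliminate (3,0): mult=3, new row 3: (0, 1, 1, 1); set L[3][0]=3
k=1: U[1][1]=4
  eliminate (2,1): mult=3, new row 2: (0, 0, 1, 1); set L[2][1]=3
  eliminate (3,1): mult=4, new row 3: (0, 0, 2, 1); set L[3][1]=4

U[1][2] = 1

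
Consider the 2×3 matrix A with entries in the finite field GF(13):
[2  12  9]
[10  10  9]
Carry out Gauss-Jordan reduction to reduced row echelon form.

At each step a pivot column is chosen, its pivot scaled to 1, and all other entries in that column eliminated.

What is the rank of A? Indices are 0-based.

rank = 2

[1] R0 /= 2  ⇒  (1, 6, 11)
     R1 -= 10·R0  ⇒  (0, 2, 3)
[2] R1 /= 2  ⇒  (0, 1, 8)
     R0 -= 6·R1  ⇒  (1, 0, 2)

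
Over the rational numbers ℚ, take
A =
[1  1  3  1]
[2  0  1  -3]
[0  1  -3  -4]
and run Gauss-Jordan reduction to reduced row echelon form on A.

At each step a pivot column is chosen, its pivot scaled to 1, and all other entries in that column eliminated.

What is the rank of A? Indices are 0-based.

[1] R0 /= 1  ⇒  (1, 1, 3, 1)
     R1 -= 2·R0  ⇒  (0, -2, -5, -5)
[2] R1 /= -2  ⇒  (0, 1, 5/2, 5/2)
     R0 -= 1·R1  ⇒  (1, 0, 1/2, -3/2)
     R2 -= 1·R1  ⇒  (0, 0, -11/2, -13/2)
[3] R2 /= -11/2  ⇒  (0, 0, 1, 13/11)
     R0 -= 1/2·R2  ⇒  (1, 0, 0, -23/11)
     R1 -= 5/2·R2  ⇒  (0, 1, 0, -5/11)

rank = 3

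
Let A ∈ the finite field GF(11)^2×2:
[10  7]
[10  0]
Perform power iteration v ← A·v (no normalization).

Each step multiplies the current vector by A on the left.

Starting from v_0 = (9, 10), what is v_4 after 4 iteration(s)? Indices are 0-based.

v_0 = (9, 10).
v_1 = A·v_0 = (6, 2).
v_2 = A·v_1 = (8, 5).
v_3 = A·v_2 = (5, 3).
v_4 = A·v_3 = (5, 6).

v_4 = (5, 6)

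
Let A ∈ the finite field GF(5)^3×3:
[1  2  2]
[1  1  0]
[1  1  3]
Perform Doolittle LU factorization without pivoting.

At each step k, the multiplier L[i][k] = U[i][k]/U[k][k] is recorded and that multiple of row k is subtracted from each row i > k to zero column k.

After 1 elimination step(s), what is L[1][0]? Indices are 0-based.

Step 1: pivot at (0,0) is 1.
  row1 ← row1 − (1)·row0  ⇒  L[1][0]=1, U row1=(0, 4, 3)
  row2 ← row2 − (1)·row0  ⇒  L[2][0]=1, U row2=(0, 4, 1)

L[1][0] = 1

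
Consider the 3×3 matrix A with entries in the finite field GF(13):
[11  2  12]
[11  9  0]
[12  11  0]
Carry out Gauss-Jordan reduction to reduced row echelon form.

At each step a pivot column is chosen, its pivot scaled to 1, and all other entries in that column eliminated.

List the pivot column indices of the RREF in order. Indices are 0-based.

pivot(0,0)=11: scale R0 → (1, 12, 7)
  clear (1,0): R1 −= (11)R0 → (0, 7, 1)
  clear (2,0): R2 −= (12)R0 → (0, 10, 7)
pivot(1,1)=7: scale R1 → (0, 1, 2)
  clear (0,1): R0 −= (12)R1 → (1, 0, 9)
  clear (2,1): R2 −= (10)R1 → (0, 0, 0)
col 2: no nonzero at/below row 2; advance.

pivot columns: 0, 1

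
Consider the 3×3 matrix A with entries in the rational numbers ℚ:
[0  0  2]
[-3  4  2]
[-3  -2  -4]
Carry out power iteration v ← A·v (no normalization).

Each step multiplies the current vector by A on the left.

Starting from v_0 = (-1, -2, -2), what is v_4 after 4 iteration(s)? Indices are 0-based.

v_0 = (-1, -2, -2).
v_1 = A·v_0 = (-4, -9, 15).
v_2 = A·v_1 = (30, 6, -30).
v_3 = A·v_2 = (-60, -126, 18).
v_4 = A·v_3 = (36, -288, 360).

v_4 = (36, -288, 360)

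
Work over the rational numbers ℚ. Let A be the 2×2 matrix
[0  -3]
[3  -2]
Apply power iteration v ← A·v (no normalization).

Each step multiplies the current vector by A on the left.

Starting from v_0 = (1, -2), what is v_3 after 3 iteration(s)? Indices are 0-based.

v_3 = (-12, -71)

v_0 = (1, -2).
v_1 = A·v_0 = (6, 7).
v_2 = A·v_1 = (-21, 4).
v_3 = A·v_2 = (-12, -71).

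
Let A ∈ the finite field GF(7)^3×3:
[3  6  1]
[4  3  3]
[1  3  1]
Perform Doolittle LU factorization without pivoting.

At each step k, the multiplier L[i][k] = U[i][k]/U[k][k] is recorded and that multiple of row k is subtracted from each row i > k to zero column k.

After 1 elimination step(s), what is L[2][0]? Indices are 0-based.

[col 0] pivot 3
  R1 -= 6*R0 → (0, 2, 4)  (L[1][0] := 6)
  R2 -= 5*R0 → (0, 1, 3)  (L[2][0] := 5)

L[2][0] = 5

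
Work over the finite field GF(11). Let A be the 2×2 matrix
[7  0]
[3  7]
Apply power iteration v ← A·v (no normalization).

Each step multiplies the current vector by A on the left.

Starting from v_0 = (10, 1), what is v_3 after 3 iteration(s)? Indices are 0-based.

v_0 = (10, 1).
v_1 = A·v_0 = (4, 4).
v_2 = A·v_1 = (6, 7).
v_3 = A·v_2 = (9, 1).

v_3 = (9, 1)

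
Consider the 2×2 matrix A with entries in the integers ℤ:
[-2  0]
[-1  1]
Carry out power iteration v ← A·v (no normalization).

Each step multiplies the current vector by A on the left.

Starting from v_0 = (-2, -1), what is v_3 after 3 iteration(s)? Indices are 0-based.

v_0 = (-2, -1).
v_1 = A·v_0 = (4, 1).
v_2 = A·v_1 = (-8, -3).
v_3 = A·v_2 = (16, 5).

v_3 = (16, 5)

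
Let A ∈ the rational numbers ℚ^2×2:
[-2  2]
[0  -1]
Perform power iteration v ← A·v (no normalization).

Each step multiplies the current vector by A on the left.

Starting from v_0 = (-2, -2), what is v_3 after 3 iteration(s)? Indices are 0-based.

v_3 = (-12, 2)

v_0 = (-2, -2).
v_1 = A·v_0 = (0, 2).
v_2 = A·v_1 = (4, -2).
v_3 = A·v_2 = (-12, 2).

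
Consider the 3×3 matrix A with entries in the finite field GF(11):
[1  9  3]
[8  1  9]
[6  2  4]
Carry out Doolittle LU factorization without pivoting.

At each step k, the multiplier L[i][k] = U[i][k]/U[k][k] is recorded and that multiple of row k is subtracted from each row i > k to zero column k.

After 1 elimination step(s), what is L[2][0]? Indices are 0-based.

L[2][0] = 6

k=0: U[0][0]=1
  eliminate (1,0): mult=8, new row 1: (0, 6, 7); set L[1][0]=8
  eliminate (2,0): mult=6, new row 2: (0, 3, 8); set L[2][0]=6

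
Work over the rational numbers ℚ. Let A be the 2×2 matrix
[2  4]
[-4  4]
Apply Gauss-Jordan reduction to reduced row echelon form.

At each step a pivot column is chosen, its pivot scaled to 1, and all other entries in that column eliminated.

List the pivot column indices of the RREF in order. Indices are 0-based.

pivot columns: 0, 1

[1] R0 /= 2  ⇒  (1, 2)
     R1 -= -4·R0  ⇒  (0, 12)
[2] R1 /= 12  ⇒  (0, 1)
     R0 -= 2·R1  ⇒  (1, 0)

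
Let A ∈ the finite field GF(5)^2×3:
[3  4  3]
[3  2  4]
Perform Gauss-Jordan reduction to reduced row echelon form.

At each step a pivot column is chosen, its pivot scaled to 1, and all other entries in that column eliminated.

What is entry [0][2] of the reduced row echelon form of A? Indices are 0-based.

pivot(0,0)=3: scale R0 → (1, 3, 1)
  clear (1,0): R1 −= (3)R0 → (0, 3, 1)
pivot(1,1)=3: scale R1 → (0, 1, 2)
  clear (0,1): R0 −= (3)R1 → (1, 0, 0)

M[0][2] = 0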